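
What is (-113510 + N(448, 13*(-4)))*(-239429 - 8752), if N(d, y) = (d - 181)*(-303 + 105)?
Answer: 41291362056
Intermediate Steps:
N(d, y) = 35838 - 198*d (N(d, y) = (-181 + d)*(-198) = 35838 - 198*d)
(-113510 + N(448, 13*(-4)))*(-239429 - 8752) = (-113510 + (35838 - 198*448))*(-239429 - 8752) = (-113510 + (35838 - 88704))*(-248181) = (-113510 - 52866)*(-248181) = -166376*(-248181) = 41291362056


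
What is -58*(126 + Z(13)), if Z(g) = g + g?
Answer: -8816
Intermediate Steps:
Z(g) = 2*g
-58*(126 + Z(13)) = -58*(126 + 2*13) = -58*(126 + 26) = -58*152 = -8816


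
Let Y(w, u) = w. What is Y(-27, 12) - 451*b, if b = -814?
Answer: 367087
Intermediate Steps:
Y(-27, 12) - 451*b = -27 - 451*(-814) = -27 + 367114 = 367087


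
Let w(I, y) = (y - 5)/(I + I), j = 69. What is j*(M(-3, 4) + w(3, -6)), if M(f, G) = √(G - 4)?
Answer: -253/2 ≈ -126.50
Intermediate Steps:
M(f, G) = √(-4 + G)
w(I, y) = (-5 + y)/(2*I) (w(I, y) = (-5 + y)/((2*I)) = (-5 + y)*(1/(2*I)) = (-5 + y)/(2*I))
j*(M(-3, 4) + w(3, -6)) = 69*(√(-4 + 4) + (½)*(-5 - 6)/3) = 69*(√0 + (½)*(⅓)*(-11)) = 69*(0 - 11/6) = 69*(-11/6) = -253/2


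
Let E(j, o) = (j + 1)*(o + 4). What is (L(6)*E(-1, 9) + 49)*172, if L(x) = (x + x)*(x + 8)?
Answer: 8428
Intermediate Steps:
L(x) = 2*x*(8 + x) (L(x) = (2*x)*(8 + x) = 2*x*(8 + x))
E(j, o) = (1 + j)*(4 + o)
(L(6)*E(-1, 9) + 49)*172 = ((2*6*(8 + 6))*(4 + 9 + 4*(-1) - 1*9) + 49)*172 = ((2*6*14)*(4 + 9 - 4 - 9) + 49)*172 = (168*0 + 49)*172 = (0 + 49)*172 = 49*172 = 8428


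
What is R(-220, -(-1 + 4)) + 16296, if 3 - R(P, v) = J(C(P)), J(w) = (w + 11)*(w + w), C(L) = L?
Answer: -75661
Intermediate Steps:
J(w) = 2*w*(11 + w) (J(w) = (11 + w)*(2*w) = 2*w*(11 + w))
R(P, v) = 3 - 2*P*(11 + P)
R(-220, -(-1 + 4)) + 16296 = (3 - 2*(-220)*(11 - 220)) + 16296 = (3 - 2*(-220)*(-209)) + 16296 = (3 - 91960) + 16296 = -91957 + 16296 = -75661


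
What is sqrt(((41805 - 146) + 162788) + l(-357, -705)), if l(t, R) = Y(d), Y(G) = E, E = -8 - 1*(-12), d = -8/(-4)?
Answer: sqrt(204451) ≈ 452.16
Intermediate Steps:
d = 2 (d = -8*(-1/4) = 2)
E = 4 (E = -8 + 12 = 4)
Y(G) = 4
l(t, R) = 4
sqrt(((41805 - 146) + 162788) + l(-357, -705)) = sqrt(((41805 - 146) + 162788) + 4) = sqrt((41659 + 162788) + 4) = sqrt(204447 + 4) = sqrt(204451)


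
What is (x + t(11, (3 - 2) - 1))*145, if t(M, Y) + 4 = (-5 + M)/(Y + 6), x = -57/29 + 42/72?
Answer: -7625/12 ≈ -635.42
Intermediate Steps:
x = -481/348 (x = -57*1/29 + 42*(1/72) = -57/29 + 7/12 = -481/348 ≈ -1.3822)
t(M, Y) = -4 + (-5 + M)/(6 + Y) (t(M, Y) = -4 + (-5 + M)/(Y + 6) = -4 + (-5 + M)/(6 + Y))
(x + t(11, (3 - 2) - 1))*145 = (-481/348 + (-29 + 11 - 4*((3 - 2) - 1))/(6 + ((3 - 2) - 1)))*145 = (-481/348 + (-29 + 11 - 4*(1 - 1))/(6 + (1 - 1)))*145 = (-481/348 + (-29 + 11 - 4*0)/(6 + 0))*145 = (-481/348 + (-29 + 11 + 0)/6)*145 = (-481/348 + (⅙)*(-18))*145 = (-481/348 - 3)*145 = -1525/348*145 = -7625/12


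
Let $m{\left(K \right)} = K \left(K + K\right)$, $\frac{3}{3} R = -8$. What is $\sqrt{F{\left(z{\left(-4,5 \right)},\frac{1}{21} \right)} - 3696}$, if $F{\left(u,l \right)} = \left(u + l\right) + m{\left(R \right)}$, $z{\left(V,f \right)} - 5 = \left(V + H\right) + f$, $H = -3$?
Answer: $\frac{4 i \sqrt{98259}}{21} \approx 59.707 i$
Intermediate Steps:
$R = -8$
$m{\left(K \right)} = 2 K^{2}$ ($m{\left(K \right)} = K 2 K = 2 K^{2}$)
$z{\left(V,f \right)} = 2 + V + f$ ($z{\left(V,f \right)} = 5 + \left(\left(V - 3\right) + f\right) = 5 + \left(\left(-3 + V\right) + f\right) = 5 + \left(-3 + V + f\right) = 2 + V + f$)
$F{\left(u,l \right)} = 128 + l + u$ ($F{\left(u,l \right)} = \left(u + l\right) + 2 \left(-8\right)^{2} = \left(l + u\right) + 2 \cdot 64 = \left(l + u\right) + 128 = 128 + l + u$)
$\sqrt{F{\left(z{\left(-4,5 \right)},\frac{1}{21} \right)} - 3696} = \sqrt{\left(128 + \frac{1}{21} + \left(2 - 4 + 5\right)\right) - 3696} = \sqrt{\left(128 + \frac{1}{21} + 3\right) - 3696} = \sqrt{\frac{2752}{21} - 3696} = \sqrt{- \frac{74864}{21}} = \frac{4 i \sqrt{98259}}{21}$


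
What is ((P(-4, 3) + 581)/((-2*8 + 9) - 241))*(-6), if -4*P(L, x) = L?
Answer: 873/62 ≈ 14.081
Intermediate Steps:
P(L, x) = -L/4
((P(-4, 3) + 581)/((-2*8 + 9) - 241))*(-6) = ((-¼*(-4) + 581)/((-2*8 + 9) - 241))*(-6) = ((1 + 581)/((-16 + 9) - 241))*(-6) = (582/(-7 - 241))*(-6) = (582/(-248))*(-6) = (582*(-1/248))*(-6) = -291/124*(-6) = 873/62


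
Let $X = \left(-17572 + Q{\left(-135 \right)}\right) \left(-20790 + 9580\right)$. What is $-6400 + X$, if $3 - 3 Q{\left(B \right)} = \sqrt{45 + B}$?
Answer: $196964510 + 11210 i \sqrt{10} \approx 1.9696 \cdot 10^{8} + 35449.0 i$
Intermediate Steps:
$Q{\left(B \right)} = 1 - \frac{\sqrt{45 + B}}{3}$
$X = 196970910 + 11210 i \sqrt{10}$ ($X = \left(-17572 + \left(1 - \frac{\sqrt{45 - 135}}{3}\right)\right) \left(-20790 + 9580\right) = \left(-17572 + \left(1 - \frac{\sqrt{-90}}{3}\right)\right) \left(-11210\right) = \left(-17572 + \left(1 - \frac{3 i \sqrt{10}}{3}\right)\right) \left(-11210\right) = \left(-17572 + \left(1 - i \sqrt{10}\right)\right) \left(-11210\right) = \left(-17571 - i \sqrt{10}\right) \left(-11210\right) = 196970910 + 11210 i \sqrt{10} \approx 1.9697 \cdot 10^{8} + 35449.0 i$)
$-6400 + X = -6400 + \left(196970910 + 11210 i \sqrt{10}\right) = 196964510 + 11210 i \sqrt{10}$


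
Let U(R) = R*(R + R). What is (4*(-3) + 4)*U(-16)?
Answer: -4096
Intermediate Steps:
U(R) = 2*R² (U(R) = R*(2*R) = 2*R²)
(4*(-3) + 4)*U(-16) = (4*(-3) + 4)*(2*(-16)²) = (-12 + 4)*(2*256) = -8*512 = -4096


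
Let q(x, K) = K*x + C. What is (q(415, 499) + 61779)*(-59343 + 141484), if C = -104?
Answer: 22076215160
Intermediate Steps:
q(x, K) = -104 + K*x (q(x, K) = K*x - 104 = -104 + K*x)
(q(415, 499) + 61779)*(-59343 + 141484) = ((-104 + 499*415) + 61779)*(-59343 + 141484) = ((-104 + 207085) + 61779)*82141 = (206981 + 61779)*82141 = 268760*82141 = 22076215160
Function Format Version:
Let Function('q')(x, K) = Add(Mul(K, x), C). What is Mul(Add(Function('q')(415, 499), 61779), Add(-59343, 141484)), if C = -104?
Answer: 22076215160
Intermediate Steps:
Function('q')(x, K) = Add(-104, Mul(K, x)) (Function('q')(x, K) = Add(Mul(K, x), -104) = Add(-104, Mul(K, x)))
Mul(Add(Function('q')(415, 499), 61779), Add(-59343, 141484)) = Mul(Add(Add(-104, Mul(499, 415)), 61779), Add(-59343, 141484)) = Mul(Add(Add(-104, 207085), 61779), 82141) = Mul(Add(206981, 61779), 82141) = Mul(268760, 82141) = 22076215160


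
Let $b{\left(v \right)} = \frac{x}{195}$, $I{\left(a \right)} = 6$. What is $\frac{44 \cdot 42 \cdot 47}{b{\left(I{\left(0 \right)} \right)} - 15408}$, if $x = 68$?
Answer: $- \frac{4234230}{751123} \approx -5.6372$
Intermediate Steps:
$b{\left(v \right)} = \frac{68}{195}$
$\frac{44 \cdot 42 \cdot 47}{b{\left(I{\left(0 \right)} \right)} - 15408} = \frac{44 \cdot 42 \cdot 47}{\frac{68}{195} - 15408} = \frac{1848 \cdot 47}{\frac{68}{195} - 15408} = \frac{86856}{- \frac{3004492}{195}} = 86856 \left(- \frac{195}{3004492}\right) = - \frac{4234230}{751123}$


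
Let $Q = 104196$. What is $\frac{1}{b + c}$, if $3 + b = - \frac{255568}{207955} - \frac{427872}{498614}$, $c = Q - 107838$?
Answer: $- \frac{51844637185}{189081906491581} \approx -0.00027419$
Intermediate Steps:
$c = -3642$ ($c = 104196 - 107838 = -3642$)
$b = - \frac{263737863811}{51844637185}$ ($b = -3 - \left(\frac{213936}{249307} + \frac{255568}{207955}\right) = -3 - \frac{108203952256}{51844637185} = - \frac{263737863811}{51844637185} \approx -5.0871$)
$\frac{1}{b + c} = \frac{1}{- \frac{263737863811}{51844637185} - 3642} = \frac{1}{- \frac{189081906491581}{51844637185}} = - \frac{51844637185}{189081906491581}$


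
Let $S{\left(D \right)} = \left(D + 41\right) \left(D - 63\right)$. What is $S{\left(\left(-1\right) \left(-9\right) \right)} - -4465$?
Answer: $1765$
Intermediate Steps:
$S{\left(D \right)} = \left(-63 + D\right) \left(41 + D\right)$ ($S{\left(D \right)} = \left(41 + D\right) \left(-63 + D\right) = \left(-63 + D\right) \left(41 + D\right)$)
$S{\left(\left(-1\right) \left(-9\right) \right)} - -4465 = \left(-2583 + \left(\left(-1\right) \left(-9\right)\right)^{2} - 22 \left(\left(-1\right) \left(-9\right)\right)\right) - -4465 = \left(-2583 + 9^{2} - 198\right) + 4465 = \left(-2583 + 81 - 198\right) + 4465 = -2700 + 4465 = 1765$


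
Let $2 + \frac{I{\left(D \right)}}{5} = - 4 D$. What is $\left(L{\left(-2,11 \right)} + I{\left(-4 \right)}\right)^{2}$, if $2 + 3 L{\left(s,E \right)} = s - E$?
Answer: $4225$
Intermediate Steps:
$I{\left(D \right)} = -10 - 20 D$ ($I{\left(D \right)} = -10 + 5 \left(- 4 D\right) = -10 - 20 D$)
$L{\left(s,E \right)} = - \frac{2}{3} - \frac{E}{3} + \frac{s}{3}$ ($L{\left(s,E \right)} = - \frac{2}{3} + \frac{s - E}{3} = - \frac{2}{3} - \left(- \frac{s}{3} + \frac{E}{3}\right) = - \frac{2}{3} - \frac{E}{3} + \frac{s}{3}$)
$\left(L{\left(-2,11 \right)} + I{\left(-4 \right)}\right)^{2} = \left(\left(- \frac{2}{3} - \frac{11}{3} + \frac{1}{3} \left(-2\right)\right) - -70\right)^{2} = \left(\left(- \frac{2}{3} - \frac{11}{3} - \frac{2}{3}\right) + \left(-10 + 80\right)\right)^{2} = \left(-5 + 70\right)^{2} = 65^{2} = 4225$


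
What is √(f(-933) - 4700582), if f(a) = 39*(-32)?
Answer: I*√4701830 ≈ 2168.4*I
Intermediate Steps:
f(a) = -1248
√(f(-933) - 4700582) = √(-1248 - 4700582) = √(-4701830) = I*√4701830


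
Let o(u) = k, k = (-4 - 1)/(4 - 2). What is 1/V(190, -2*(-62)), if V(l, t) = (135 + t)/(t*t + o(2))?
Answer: 831/14 ≈ 59.357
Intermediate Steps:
k = -5/2 ≈ -2.5000
o(u) = -5/2
V(l, t) = (135 + t)/(-5/2 + t²) (V(l, t) = (135 + t)/(t*t - 5/2) = (135 + t)/(t² - 5/2) = (135 + t)/(-5/2 + t²))
1/V(190, -2*(-62)) = 1/(2*(135 - 2*(-62))/(-5 + 2*(-2*(-62))²)) = 1/(2*(135 + 124)/(-5 + 2*124²)) = 1/(2*259/(-5 + 2*15376)) = 1/(2*259/(-5 + 30752)) = 1/(2*259/30747) = 1/(2*(1/30747)*259) = 1/(14/831) = 831/14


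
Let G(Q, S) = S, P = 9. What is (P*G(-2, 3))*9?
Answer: 243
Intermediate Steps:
(P*G(-2, 3))*9 = (9*3)*9 = 27*9 = 243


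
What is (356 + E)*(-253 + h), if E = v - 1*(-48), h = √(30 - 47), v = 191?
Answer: -150535 + 595*I*√17 ≈ -1.5054e+5 + 2453.2*I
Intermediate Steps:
h = I*√17 (h = √(-17) = I*√17 ≈ 4.1231*I)
E = 239 (E = 191 - 1*(-48) = 191 + 48 = 239)
(356 + E)*(-253 + h) = (356 + 239)*(-253 + I*√17) = 595*(-253 + I*√17) = -150535 + 595*I*√17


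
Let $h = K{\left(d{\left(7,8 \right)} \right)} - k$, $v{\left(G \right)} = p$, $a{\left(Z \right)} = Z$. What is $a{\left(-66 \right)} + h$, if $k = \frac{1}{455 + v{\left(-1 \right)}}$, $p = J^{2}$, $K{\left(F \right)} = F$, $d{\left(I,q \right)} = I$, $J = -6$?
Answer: $- \frac{28970}{491} \approx -59.002$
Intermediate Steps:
$p = 36$ ($p = \left(-6\right)^{2} = 36$)
$v{\left(G \right)} = 36$
$k = \frac{1}{491}$ ($k = \frac{1}{455 + 36} = \frac{1}{491} \approx 0.0020367$)
$h = \frac{3436}{491}$ ($h = 7 - \frac{1}{491} = \frac{3436}{491} \approx 6.998$)
$a{\left(-66 \right)} + h = -66 + \frac{3436}{491} = - \frac{28970}{491}$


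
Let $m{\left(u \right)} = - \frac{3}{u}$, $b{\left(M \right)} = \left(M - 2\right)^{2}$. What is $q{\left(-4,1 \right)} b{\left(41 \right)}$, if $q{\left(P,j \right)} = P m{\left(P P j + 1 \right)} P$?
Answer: $- \frac{73008}{17} \approx -4294.6$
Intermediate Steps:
$b{\left(M \right)} = \left(-2 + M\right)^{2}$
$q{\left(P,j \right)} = - \frac{3 P^{2}}{1 + j P^{2}}$ ($q{\left(P,j \right)} = P \left(- \frac{3}{P P j + 1}\right) P = P \left(- \frac{3}{P^{2} j + 1}\right) P = P \left(- \frac{3}{j P^{2} + 1}\right) P = P \left(- \frac{3}{1 + j P^{2}}\right) P = - \frac{3 P}{1 + j P^{2}} P = - \frac{3 P^{2}}{1 + j P^{2}}$)
$q{\left(-4,1 \right)} b{\left(41 \right)} = - \frac{3 \left(-4\right)^{2}}{1 + 1 \left(-4\right)^{2}} \left(-2 + 41\right)^{2} = \left(-3\right) 16 \frac{1}{1 + 1 \cdot 16} \cdot 39^{2} = \left(-3\right) 16 \frac{1}{1 + 16} \cdot 1521 = \left(-3\right) 16 \cdot \frac{1}{17} \cdot 1521 = \left(- \frac{48}{17}\right) 1521 = - \frac{73008}{17}$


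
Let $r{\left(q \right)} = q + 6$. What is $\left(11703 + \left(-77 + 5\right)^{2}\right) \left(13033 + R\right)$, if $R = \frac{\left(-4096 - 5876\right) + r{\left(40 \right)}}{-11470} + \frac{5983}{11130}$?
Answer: $\frac{936657841937701}{4255370} \approx 2.2011 \cdot 10^{8}$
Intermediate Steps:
$r{\left(q \right)} = 6 + q$
$R = \frac{17910139}{12766110}$ ($R = \frac{\left(-4096 - 5876\right) + \left(6 + 40\right)}{-11470} + \frac{5983}{11130} = \left(-9972 + 46\right) \left(- \frac{1}{11470}\right) + 5983 \cdot \frac{1}{11130} = \left(-9926\right) \left(- \frac{1}{11470}\right) + \frac{5983}{11130} = \frac{4963}{5735} + \frac{5983}{11130} = \frac{17910139}{12766110} \approx 1.4029$)
$\left(11703 + \left(-77 + 5\right)^{2}\right) \left(13033 + R\right) = \left(11703 + \left(-77 + 5\right)^{2}\right) \left(13033 + \frac{17910139}{12766110}\right) = \left(11703 + \left(-72\right)^{2}\right) \frac{166398621769}{12766110} = \left(11703 + 5184\right) \frac{166398621769}{12766110} = 16887 \cdot \frac{166398621769}{12766110} = \frac{936657841937701}{4255370}$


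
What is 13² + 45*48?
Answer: 2329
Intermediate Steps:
13² + 45*48 = 169 + 2160 = 2329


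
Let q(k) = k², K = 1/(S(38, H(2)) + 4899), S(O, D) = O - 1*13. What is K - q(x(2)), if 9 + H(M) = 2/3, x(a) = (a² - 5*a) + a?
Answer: -78783/4924 ≈ -16.000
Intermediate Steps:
x(a) = a² - 4*a
H(M) = -25/3 (H(M) = -9 + 2/3 = -9 + 2*(⅓) = -9 + ⅔ = -25/3)
S(O, D) = -13 + O (S(O, D) = O - 13 = -13 + O)
K = 1/4924 (K = 1/((-13 + 38) + 4899) = 1/(25 + 4899) = 1/4924 ≈ 0.00020309)
K - q(x(2)) = 1/4924 - (2*(-4 + 2))² = 1/4924 - (2*(-2))² = 1/4924 - 1*(-4)² = 1/4924 - 1*16 = 1/4924 - 16 = -78783/4924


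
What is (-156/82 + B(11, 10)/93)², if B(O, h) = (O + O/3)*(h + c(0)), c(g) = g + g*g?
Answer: 13853284/130850721 ≈ 0.10587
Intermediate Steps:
c(g) = g + g²
B(O, h) = 4*O*h/3 (B(O, h) = (O + O/3)*(h + 0*(1 + 0)) = (O + O*(⅓))*(h + 0*1) = (O + O/3)*(h + 0) = (4*O/3)*h = 4*O*h/3)
(-156/82 + B(11, 10)/93)² = (-156/82 + ((4/3)*11*10)/93)² = (-156*1/82 + (440/3)*(1/93))² = (-78/41 + 440/279)² = (-3722/11439)² = 13853284/130850721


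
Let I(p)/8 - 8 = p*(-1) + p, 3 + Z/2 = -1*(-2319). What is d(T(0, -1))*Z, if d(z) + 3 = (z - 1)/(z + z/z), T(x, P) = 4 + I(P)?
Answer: -216160/23 ≈ -9398.3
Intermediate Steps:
Z = 4632 (Z = -6 + 2*(-1*(-2319)) = -6 + 2*2319 = -6 + 4638 = 4632)
I(p) = 64 (I(p) = 64 + 8*(p*(-1) + p) = 64 + 8*(-p + p) = 64 + 8*0 = 64 + 0 = 64)
T(x, P) = 68 (T(x, P) = 4 + 64 = 68)
d(z) = -3 + (-1 + z)/(1 + z) (d(z) = -3 + (z - 1)/(z + z/z) = -3 + (-1 + z)/(z + 1) = -3 + (-1 + z)/(1 + z))
d(T(0, -1))*Z = (2*(-2 - 1*68)/(1 + 68))*4632 = (2*(-2 - 68)/69)*4632 = (2*(1/69)*(-70))*4632 = -140/69*4632 = -216160/23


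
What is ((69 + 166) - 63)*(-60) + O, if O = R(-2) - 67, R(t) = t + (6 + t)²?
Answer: -10373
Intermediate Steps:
O = -53 (O = (-2 + (6 - 2)²) - 67 = (-2 + 4²) - 67 = (-2 + 16) - 67 = 14 - 67 = -53)
((69 + 166) - 63)*(-60) + O = ((69 + 166) - 63)*(-60) - 53 = (235 - 63)*(-60) - 53 = 172*(-60) - 53 = -10320 - 53 = -10373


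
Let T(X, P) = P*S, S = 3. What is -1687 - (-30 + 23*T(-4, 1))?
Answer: -1726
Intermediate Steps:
T(X, P) = 3*P (T(X, P) = P*3 = 3*P)
-1687 - (-30 + 23*T(-4, 1)) = -1687 - (-30 + 23*(3*1)) = -1687 - (-30 + 23*3) = -1687 - (-30 + 69) = -1687 - 1*39 = -1687 - 39 = -1726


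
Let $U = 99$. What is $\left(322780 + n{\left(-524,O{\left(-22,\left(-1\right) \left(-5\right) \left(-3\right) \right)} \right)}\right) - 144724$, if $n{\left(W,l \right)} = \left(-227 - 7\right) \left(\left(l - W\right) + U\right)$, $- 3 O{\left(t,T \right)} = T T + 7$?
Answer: $50370$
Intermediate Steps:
$O{\left(t,T \right)} = - \frac{7}{3} - \frac{T^{2}}{3}$ ($O{\left(t,T \right)} = - \frac{T T + 7}{3} = - \frac{T^{2} + 7}{3} = - \frac{7 + T^{2}}{3} = - \frac{7}{3} - \frac{T^{2}}{3}$)
$n{\left(W,l \right)} = -23166 - 234 l + 234 W$ ($n{\left(W,l \right)} = \left(-227 - 7\right) \left(\left(l - W\right) + 99\right) = - 234 \left(99 + l - W\right) = -23166 - 234 l + 234 W$)
$\left(322780 + n{\left(-524,O{\left(-22,\left(-1\right) \left(-5\right) \left(-3\right) \right)} \right)}\right) - 144724 = \left(322780 - \left(145782 + 234 \left(- \frac{7}{3} - \frac{\left(\left(-1\right) \left(-5\right) \left(-3\right)\right)^{2}}{3}\right)\right)\right) - 144724 = \left(322780 - \left(145782 + 234 \left(- \frac{7}{3} - \frac{\left(5 \left(-3\right)\right)^{2}}{3}\right)\right)\right) - 144724 = \left(322780 - \left(145782 + 234 \left(- \frac{7}{3} - \frac{\left(-15\right)^{2}}{3}\right)\right)\right) - 144724 = \left(322780 - \left(145782 + 234 \left(- \frac{7}{3} - 75\right)\right)\right) - 144724 = \left(322780 - 127686\right) - 144724 = 195094 - 144724 = 50370$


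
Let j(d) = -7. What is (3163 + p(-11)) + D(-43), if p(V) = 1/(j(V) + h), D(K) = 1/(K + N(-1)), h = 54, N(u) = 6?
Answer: 5500447/1739 ≈ 3163.0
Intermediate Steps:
D(K) = 1/(6 + K) (D(K) = 1/(K + 6) = 1/(6 + K))
p(V) = 1/47 (p(V) = 1/(-7 + 54) = 1/47)
(3163 + p(-11)) + D(-43) = (3163 + 1/47) + 1/(6 - 43) = 148662/47 + 1/(-37) = 148662/47 - 1/37 = 5500447/1739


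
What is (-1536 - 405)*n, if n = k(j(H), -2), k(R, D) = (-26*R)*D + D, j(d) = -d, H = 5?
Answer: 508542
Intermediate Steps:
k(R, D) = D - 26*D*R (k(R, D) = -26*D*R + D = D - 26*D*R)
n = -262 (n = -2*(1 - (-26)*5) = -2*(1 - 26*(-5)) = -2*(1 + 130) = -2*131 = -262)
(-1536 - 405)*n = (-1536 - 405)*(-262) = -1941*(-262) = 508542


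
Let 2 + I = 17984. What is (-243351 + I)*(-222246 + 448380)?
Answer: -50963593446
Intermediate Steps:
I = 17982 (I = -2 + 17984 = 17982)
(-243351 + I)*(-222246 + 448380) = (-243351 + 17982)*(-222246 + 448380) = -225369*226134 = -50963593446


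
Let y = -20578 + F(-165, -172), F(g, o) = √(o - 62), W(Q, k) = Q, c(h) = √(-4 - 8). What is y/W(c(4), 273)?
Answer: √78/2 + 10289*I*√3/3 ≈ 4.4159 + 5940.4*I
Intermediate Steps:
c(h) = 2*I*√3 (c(h) = √(-12) = 2*I*√3)
F(g, o) = √(-62 + o)
y = -20578 + 3*I*√26 (y = -20578 + √(-62 - 172) = -20578 + √(-234) = -20578 + 3*I*√26 ≈ -20578.0 + 15.297*I)
y/W(c(4), 273) = (-20578 + 3*I*√26)/((2*I*√3)) = (-20578 + 3*I*√26)*(-I*√3/6) = -I*√3*(-20578 + 3*I*√26)/6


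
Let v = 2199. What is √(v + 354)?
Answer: √2553 ≈ 50.527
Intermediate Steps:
√(v + 354) = √(2199 + 354) = √2553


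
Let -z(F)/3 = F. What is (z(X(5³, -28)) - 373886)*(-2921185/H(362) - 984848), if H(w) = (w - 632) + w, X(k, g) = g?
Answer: 17480327394101/46 ≈ 3.8001e+11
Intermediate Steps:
H(w) = -632 + 2*w (H(w) = (-632 + w) + w = -632 + 2*w)
z(F) = -3*F
(z(X(5³, -28)) - 373886)*(-2921185/H(362) - 984848) = (-3*(-28) - 373886)*(-2921185/(-632 + 2*362) - 984848) = (84 - 373886)*(-2921185/(-632 + 724) - 984848) = -373802*(-2921185/92 - 984848) = -373802*(-93527201/92) = 17480327394101/46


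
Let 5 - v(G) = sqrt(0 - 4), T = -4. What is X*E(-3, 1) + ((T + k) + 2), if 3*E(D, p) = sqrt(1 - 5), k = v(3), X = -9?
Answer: 3 - 8*I ≈ 3.0 - 8.0*I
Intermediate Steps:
v(G) = 5 - 2*I (v(G) = 5 - sqrt(0 - 4) = 5 - sqrt(-4) = 5 - 2*I)
k = 5 - 2*I ≈ 5.0 - 2.0*I
E(D, p) = 2*I/3 (E(D, p) = sqrt(1 - 5)/3 = sqrt(-4)/3 = (2*I)/3 = 2*I/3)
X*E(-3, 1) + ((T + k) + 2) = -6*I + ((-4 + (5 - 2*I)) + 2) = -6*I + ((1 - 2*I) + 2) = -6*I + (3 - 2*I) = 3 - 8*I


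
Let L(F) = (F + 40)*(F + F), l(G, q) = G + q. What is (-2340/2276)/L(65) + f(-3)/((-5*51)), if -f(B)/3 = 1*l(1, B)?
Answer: -15983/677110 ≈ -0.023605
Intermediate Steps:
L(F) = 2*F*(40 + F) (L(F) = (40 + F)*(2*F) = 2*F*(40 + F))
f(B) = -3 - 3*B (f(B) = -3*(1 + B) = -3 - 3*B)
(-2340/2276)/L(65) + f(-3)/((-5*51)) = (-2340/2276)/((2*65*(40 + 65))) + (-3 - 3*(-3))/((-5*51)) = (-2340*1/2276)/((2*65*105)) + (-3 + 9)/(-255) = -585/569/13650 + 6*(-1/255) = -585/569*1/13650 - 2/85 = -3/39830 - 2/85 = -15983/677110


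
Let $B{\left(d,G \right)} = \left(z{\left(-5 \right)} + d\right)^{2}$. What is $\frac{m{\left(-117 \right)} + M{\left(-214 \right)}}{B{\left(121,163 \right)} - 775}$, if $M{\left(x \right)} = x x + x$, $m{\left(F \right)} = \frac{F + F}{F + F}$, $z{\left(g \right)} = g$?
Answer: $\frac{45583}{12681} \approx 3.5946$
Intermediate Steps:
$m{\left(F \right)} = 1$ ($m{\left(F \right)} = \frac{2 F}{2 F} = 2 F \frac{1}{2 F} = 1$)
$M{\left(x \right)} = x + x^{2}$ ($M{\left(x \right)} = x^{2} + x = x + x^{2}$)
$B{\left(d,G \right)} = \left(-5 + d\right)^{2}$
$\frac{m{\left(-117 \right)} + M{\left(-214 \right)}}{B{\left(121,163 \right)} - 775} = \frac{1 - 214 \left(1 - 214\right)}{\left(-5 + 121\right)^{2} - 775} = \frac{1 - -45582}{116^{2} - 775} = \frac{1 + 45582}{13456 - 775} = \frac{45583}{12681}$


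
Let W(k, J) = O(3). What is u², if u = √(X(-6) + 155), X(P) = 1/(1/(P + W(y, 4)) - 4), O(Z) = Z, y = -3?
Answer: 2012/13 ≈ 154.77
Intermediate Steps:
W(k, J) = 3
X(P) = 1/(-4 + 1/(3 + P)) (X(P) = 1/(1/(P + 3) - 4) = 1/(1/(3 + P) - 4) = 1/(-4 + 1/(3 + P)))
u = 2*√6539/13 (u = √((-3 - 1*(-6))/(11 + 4*(-6)) + 155) = √((-3 + 6)/(11 - 24) + 155) = √(3/(-13) + 155) = √(-1/13*3 + 155) = √(-3/13 + 155) = √(2012/13) = 2*√6539/13 ≈ 12.441)
u² = (2*√6539/13)² = 2012/13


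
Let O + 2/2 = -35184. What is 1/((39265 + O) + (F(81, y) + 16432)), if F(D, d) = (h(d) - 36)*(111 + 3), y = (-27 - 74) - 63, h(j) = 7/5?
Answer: 5/82838 ≈ 6.0359e-5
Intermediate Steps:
O = -35185 (O = -1 - 35184 = -35185)
h(j) = 7/5 (h(j) = 7*(1/5) = 7/5)
y = -164 (y = -101 - 63 = -164)
F(D, d) = -19722/5 (F(D, d) = (7/5 - 36)*(111 + 3) = -173/5*114 = -19722/5)
1/((39265 + O) + (F(81, y) + 16432)) = 1/((39265 - 35185) + (-19722/5 + 16432)) = 1/(4080 + 62438/5) = 1/(82838/5) = 5/82838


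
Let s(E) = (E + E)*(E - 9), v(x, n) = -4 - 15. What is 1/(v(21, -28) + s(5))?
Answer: -1/59 ≈ -0.016949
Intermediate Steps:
v(x, n) = -19
s(E) = 2*E*(-9 + E) (s(E) = (2*E)*(-9 + E) = 2*E*(-9 + E))
1/(v(21, -28) + s(5)) = 1/(-19 + 2*5*(-9 + 5)) = 1/(-19 + 2*5*(-4)) = 1/(-19 - 40) = 1/(-59) = -1/59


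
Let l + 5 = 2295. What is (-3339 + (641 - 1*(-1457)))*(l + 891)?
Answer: -3947621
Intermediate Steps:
l = 2290 (l = -5 + 2295 = 2290)
(-3339 + (641 - 1*(-1457)))*(l + 891) = (-3339 + (641 - 1*(-1457)))*(2290 + 891) = (-3339 + (641 + 1457))*3181 = (-3339 + 2098)*3181 = -1241*3181 = -3947621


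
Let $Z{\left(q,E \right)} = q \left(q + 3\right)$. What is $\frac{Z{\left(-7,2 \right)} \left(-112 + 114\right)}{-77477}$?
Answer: $- \frac{56}{77477} \approx -0.00072279$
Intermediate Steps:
$Z{\left(q,E \right)} = q \left(3 + q\right)$
$\frac{Z{\left(-7,2 \right)} \left(-112 + 114\right)}{-77477} = \frac{- 7 \left(3 - 7\right) \left(-112 + 114\right)}{-77477} = \left(-7\right) \left(-4\right) 2 \left(- \frac{1}{77477}\right) = 28 \cdot 2 \left(- \frac{1}{77477}\right) = 56 \left(- \frac{1}{77477}\right) = - \frac{56}{77477}$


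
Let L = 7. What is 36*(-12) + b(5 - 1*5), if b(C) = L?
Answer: -425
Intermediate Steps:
b(C) = 7
36*(-12) + b(5 - 1*5) = 36*(-12) + 7 = -432 + 7 = -425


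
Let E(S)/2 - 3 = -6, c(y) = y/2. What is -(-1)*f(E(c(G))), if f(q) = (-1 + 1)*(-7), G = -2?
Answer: 0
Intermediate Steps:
c(y) = y/2 (c(y) = y*(½) = y/2)
E(S) = -6 (E(S) = 6 + 2*(-6) = 6 - 12 = -6)
f(q) = 0 (f(q) = 0*(-7) = 0)
-(-1)*f(E(c(G))) = -(-1)*0 = -1*0 = 0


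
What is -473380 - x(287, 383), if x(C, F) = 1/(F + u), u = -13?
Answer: -175150601/370 ≈ -4.7338e+5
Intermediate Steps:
x(C, F) = 1/(-13 + F) (x(C, F) = 1/(F - 13) = 1/(-13 + F))
-473380 - x(287, 383) = -473380 - 1/(-13 + 383) = -473380 - 1/370 = -175150601/370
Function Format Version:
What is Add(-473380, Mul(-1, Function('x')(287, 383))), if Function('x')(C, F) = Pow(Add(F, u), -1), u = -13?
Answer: Rational(-175150601, 370) ≈ -4.7338e+5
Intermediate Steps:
Function('x')(C, F) = Pow(Add(-13, F), -1) (Function('x')(C, F) = Pow(Add(F, -13), -1) = Pow(Add(-13, F), -1))
Add(-473380, Mul(-1, Function('x')(287, 383))) = Add(-473380, Mul(-1, Pow(Add(-13, 383), -1))) = Add(-473380, Mul(-1, Pow(370, -1))) = Add(-473380, Mul(-1, Rational(1, 370))) = Add(-473380, Rational(-1, 370)) = Rational(-175150601, 370)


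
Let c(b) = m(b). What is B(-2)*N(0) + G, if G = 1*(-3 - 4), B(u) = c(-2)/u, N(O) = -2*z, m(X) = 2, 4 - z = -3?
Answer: 7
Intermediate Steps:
z = 7 (z = 4 - 1*(-3) = 4 + 3 = 7)
c(b) = 2
N(O) = -14 (N(O) = -2*7 = -14)
B(u) = 2/u
G = -7 (G = 1*(-7) = -7)
B(-2)*N(0) + G = (2/(-2))*(-14) - 7 = (2*(-½))*(-14) - 7 = -1*(-14) - 7 = 14 - 7 = 7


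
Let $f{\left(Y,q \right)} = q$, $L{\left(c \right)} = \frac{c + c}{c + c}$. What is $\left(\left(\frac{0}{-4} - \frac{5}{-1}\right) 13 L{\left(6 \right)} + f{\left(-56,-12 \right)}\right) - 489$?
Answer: $-436$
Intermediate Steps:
$L{\left(c \right)} = 1$ ($L{\left(c \right)} = \frac{2 c}{2 c} = 2 c \frac{1}{2 c} = 1$)
$\left(\left(\frac{0}{-4} - \frac{5}{-1}\right) 13 L{\left(6 \right)} + f{\left(-56,-12 \right)}\right) - 489 = \left(\left(\frac{0}{-4} - \frac{5}{-1}\right) 13 \cdot 1 - 12\right) - 489 = \left(\left(0 \left(- \frac{1}{4}\right) - -5\right) 13 \cdot 1 - 12\right) - 489 = \left(\left(0 + 5\right) 13 \cdot 1 - 12\right) - 489 = \left(5 \cdot 13 \cdot 1 - 12\right) - 489 = \left(65 \cdot 1 - 12\right) - 489 = \left(65 - 12\right) - 489 = 53 - 489 = -436$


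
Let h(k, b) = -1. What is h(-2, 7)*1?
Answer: -1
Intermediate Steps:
h(-2, 7)*1 = -1*1 = -1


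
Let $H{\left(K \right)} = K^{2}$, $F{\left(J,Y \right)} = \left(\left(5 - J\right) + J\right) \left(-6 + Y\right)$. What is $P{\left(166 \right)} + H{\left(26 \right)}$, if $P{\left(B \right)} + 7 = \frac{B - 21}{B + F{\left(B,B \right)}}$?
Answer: $\frac{646399}{966} \approx 669.15$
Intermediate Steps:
$F{\left(J,Y \right)} = -30 + 5 Y$ ($F{\left(J,Y \right)} = 5 \left(-6 + Y\right) = -30 + 5 Y$)
$P{\left(B \right)} = -7 + \frac{-21 + B}{-30 + 6 B}$ ($P{\left(B \right)} = -7 + \frac{B - 21}{B + \left(-30 + 5 B\right)} = -7 + \frac{-21 + B}{-30 + 6 B}$)
$P{\left(166 \right)} + H{\left(26 \right)} = \frac{189 - 6806}{6 \left(-5 + 166\right)} + 26^{2} = \frac{189 - 6806}{6 \cdot 161} + 676 = \frac{1}{6} \cdot \frac{1}{161} \left(-6617\right) + 676 = - \frac{6617}{966} + 676 = \frac{646399}{966}$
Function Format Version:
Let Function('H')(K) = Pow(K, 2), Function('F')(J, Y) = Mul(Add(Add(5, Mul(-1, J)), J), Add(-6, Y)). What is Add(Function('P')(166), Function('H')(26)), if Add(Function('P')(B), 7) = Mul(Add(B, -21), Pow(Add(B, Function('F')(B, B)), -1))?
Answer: Rational(646399, 966) ≈ 669.15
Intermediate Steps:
Function('F')(J, Y) = Add(-30, Mul(5, Y)) (Function('F')(J, Y) = Mul(5, Add(-6, Y)) = Add(-30, Mul(5, Y)))
Function('P')(B) = Add(-7, Mul(Pow(Add(-30, Mul(6, B)), -1), Add(-21, B))) (Function('P')(B) = Add(-7, Mul(Add(B, -21), Pow(Add(B, Add(-30, Mul(5, B))), -1))) = Add(-7, Mul(Add(-21, B), Pow(Add(-30, Mul(6, B)), -1))) = Add(-7, Mul(Pow(Add(-30, Mul(6, B)), -1), Add(-21, B))))
Add(Function('P')(166), Function('H')(26)) = Add(Mul(Rational(1, 6), Pow(Add(-5, 166), -1), Add(189, Mul(-41, 166))), Pow(26, 2)) = Add(Mul(Rational(1, 6), Pow(161, -1), Add(189, -6806)), 676) = Add(Mul(Rational(1, 6), Rational(1, 161), -6617), 676) = Add(Rational(-6617, 966), 676) = Rational(646399, 966)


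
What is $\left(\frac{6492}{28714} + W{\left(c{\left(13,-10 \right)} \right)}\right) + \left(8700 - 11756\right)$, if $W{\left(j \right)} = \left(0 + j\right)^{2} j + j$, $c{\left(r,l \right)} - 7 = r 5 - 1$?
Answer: $\frac{5095675828}{14357} \approx 3.5493 \cdot 10^{5}$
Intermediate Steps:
$c{\left(r,l \right)} = 6 + 5 r$ ($c{\left(r,l \right)} = 7 + \left(r 5 - 1\right) = 7 + \left(5 r - 1\right) = 7 + \left(-1 + 5 r\right) = 6 + 5 r$)
$W{\left(j \right)} = j + j^{3}$ ($W{\left(j \right)} = j^{2} j + j = j^{3} + j = j + j^{3}$)
$\left(\frac{6492}{28714} + W{\left(c{\left(13,-10 \right)} \right)}\right) + \left(8700 - 11756\right) = \left(\frac{6492}{28714} + \left(\left(6 + 5 \cdot 13\right) + \left(6 + 5 \cdot 13\right)^{3}\right)\right) + \left(8700 - 11756\right) = \left(6492 \cdot \frac{1}{28714} + \left(\left(6 + 65\right) + \left(6 + 65\right)^{3}\right)\right) + \left(8700 - 11756\right) = \left(\frac{3246}{14357} + \left(71 + 71^{3}\right)\right) - 3056 = \left(\frac{3246}{14357} + \left(71 + 357911\right)\right) - 3056 = \left(\frac{3246}{14357} + 357982\right) - 3056 = \frac{5139550820}{14357} - 3056 = \frac{5095675828}{14357}$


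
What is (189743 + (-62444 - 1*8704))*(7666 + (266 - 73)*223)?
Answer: 6013359475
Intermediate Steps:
(189743 + (-62444 - 1*8704))*(7666 + (266 - 73)*223) = (189743 + (-62444 - 8704))*(7666 + 193*223) = (189743 - 71148)*(7666 + 43039) = 118595*50705 = 6013359475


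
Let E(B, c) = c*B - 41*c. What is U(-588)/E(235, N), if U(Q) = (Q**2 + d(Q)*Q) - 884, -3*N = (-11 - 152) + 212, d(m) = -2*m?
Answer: 519942/4753 ≈ 109.39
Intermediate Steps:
N = -49/3 (N = -((-11 - 152) + 212)/3 = -(-163 + 212)/3 = -1/3*49 = -49/3 ≈ -16.333)
U(Q) = -884 - Q**2 (U(Q) = (Q**2 + (-2*Q)*Q) - 884 = (Q**2 - 2*Q**2) - 884 = -Q**2 - 884 = -884 - Q**2)
E(B, c) = -41*c + B*c (E(B, c) = B*c - 41*c = -41*c + B*c)
U(-588)/E(235, N) = (-884 - 1*(-588)**2)/((-49*(-41 + 235)/3)) = (-884 - 1*345744)/((-49/3*194)) = (-884 - 345744)/(-9506/3) = -346628*(-3/9506) = 519942/4753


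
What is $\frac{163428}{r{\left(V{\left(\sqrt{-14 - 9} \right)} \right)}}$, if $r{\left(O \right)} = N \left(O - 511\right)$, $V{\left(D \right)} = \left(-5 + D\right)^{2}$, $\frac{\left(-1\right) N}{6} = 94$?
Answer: $\frac{6932071}{12284907} - \frac{136190 i \sqrt{23}}{12284907} \approx 0.56428 - 0.053166 i$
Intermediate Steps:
$N = -564$ ($N = \left(-6\right) 94 = -564$)
$r{\left(O \right)} = 288204 - 564 O$ ($r{\left(O \right)} = - 564 \left(O - 511\right) = - 564 \left(-511 + O\right) = 288204 - 564 O$)
$\frac{163428}{r{\left(V{\left(\sqrt{-14 - 9} \right)} \right)}} = \frac{163428}{288204 - 564 \left(-5 + \sqrt{-14 - 9}\right)^{2}} = \frac{163428}{288204 - 564 \left(-5 + \sqrt{-23}\right)^{2}} = \frac{163428}{288204 - 564 \left(-5 + i \sqrt{23}\right)^{2}}$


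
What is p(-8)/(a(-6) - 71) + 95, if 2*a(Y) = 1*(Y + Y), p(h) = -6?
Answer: 7321/77 ≈ 95.078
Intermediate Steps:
a(Y) = Y (a(Y) = (1*(Y + Y))/2 = (1*(2*Y))/2 = (2*Y)/2 = Y)
p(-8)/(a(-6) - 71) + 95 = -6/(-6 - 71) + 95 = -6/(-77) + 95 = -6*(-1/77) + 95 = 6/77 + 95 = 7321/77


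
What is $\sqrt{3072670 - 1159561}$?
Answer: $\sqrt{1913109} \approx 1383.2$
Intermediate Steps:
$\sqrt{3072670 - 1159561} = \sqrt{1913109}$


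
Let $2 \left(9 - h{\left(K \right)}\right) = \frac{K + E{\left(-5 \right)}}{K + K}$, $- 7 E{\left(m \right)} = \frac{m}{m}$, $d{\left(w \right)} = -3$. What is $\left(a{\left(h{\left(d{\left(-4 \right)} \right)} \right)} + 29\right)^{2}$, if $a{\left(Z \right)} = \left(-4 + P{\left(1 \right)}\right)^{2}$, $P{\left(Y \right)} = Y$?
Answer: $1444$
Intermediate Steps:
$E{\left(m \right)} = - \frac{1}{7}$ ($E{\left(m \right)} = - \frac{m \frac{1}{m}}{7} = \left(- \frac{1}{7}\right) 1 = - \frac{1}{7}$)
$h{\left(K \right)} = 9 - \frac{- \frac{1}{7} + K}{4 K}$ ($h{\left(K \right)} = 9 - \frac{\left(K - \frac{1}{7}\right) \frac{1}{K + K}}{2} = 9 - \frac{\left(- \frac{1}{7} + K\right) \frac{1}{2 K}}{2} = 9 - \frac{\frac{1}{2} \frac{1}{K} \left(- \frac{1}{7} + K\right)}{2} = 9 - \frac{- \frac{1}{7} + K}{4 K}$)
$a{\left(Z \right)} = 9$ ($a{\left(Z \right)} = \left(-4 + 1\right)^{2} = \left(-3\right)^{2} = 9$)
$\left(a{\left(h{\left(d{\left(-4 \right)} \right)} \right)} + 29\right)^{2} = \left(9 + 29\right)^{2} = 38^{2} = 1444$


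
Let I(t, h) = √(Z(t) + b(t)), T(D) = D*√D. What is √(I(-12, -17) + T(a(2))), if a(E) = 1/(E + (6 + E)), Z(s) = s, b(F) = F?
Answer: √(√10 + 200*I*√6)/10 ≈ 1.5701 + 1.56*I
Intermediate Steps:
a(E) = 1/(6 + 2*E)
T(D) = D^(3/2)
I(t, h) = √2*√t (I(t, h) = √(t + t) = √(2*t) = √2*√t)
√(I(-12, -17) + T(a(2))) = √(√2*√(-12) + (1/(2*(3 + 2)))^(3/2)) = √(√2*(2*I*√3) + ((½)/5)^(3/2)) = √(2*I*√6 + ((½)*(⅕))^(3/2)) = √(2*I*√6 + (⅒)^(3/2)) = √(2*I*√6 + √10/100) = √(√10/100 + 2*I*√6)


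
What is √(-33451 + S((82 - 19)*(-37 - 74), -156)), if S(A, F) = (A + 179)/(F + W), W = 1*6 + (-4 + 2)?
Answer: I*√48238511/38 ≈ 182.77*I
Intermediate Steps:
W = 4 (W = 6 - 2 = 4)
S(A, F) = (179 + A)/(4 + F) (S(A, F) = (A + 179)/(F + 4) = (179 + A)/(4 + F))
√(-33451 + S((82 - 19)*(-37 - 74), -156)) = √(-33451 + (179 + (82 - 19)*(-37 - 74))/(4 - 156)) = √(-33451 + (179 + 63*(-111))/(-152)) = √(-33451 - (179 - 6993)/152) = √(-33451 - 1/152*(-6814)) = √(-33451 + 3407/76) = √(-2538869/76) = I*√48238511/38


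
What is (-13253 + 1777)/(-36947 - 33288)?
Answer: 11476/70235 ≈ 0.16339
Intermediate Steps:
(-13253 + 1777)/(-36947 - 33288) = -11476/(-70235) = -11476*(-1/70235) = 11476/70235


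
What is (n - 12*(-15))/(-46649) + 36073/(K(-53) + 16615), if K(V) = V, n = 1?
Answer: 1679771655/772600738 ≈ 2.1742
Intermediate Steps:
(n - 12*(-15))/(-46649) + 36073/(K(-53) + 16615) = (1 - 12*(-15))/(-46649) + 36073/(-53 + 16615) = (1 + 180)*(-1/46649) + 36073/16562 = 181*(-1/46649) + 36073*(1/16562) = -181/46649 + 36073/16562 = 1679771655/772600738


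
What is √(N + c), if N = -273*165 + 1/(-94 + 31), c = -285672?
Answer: 2*I*√36461551/21 ≈ 575.08*I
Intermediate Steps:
N = -2837836/63 (N = -45045 + 1/(-63) = -45045 - 1/63 = -2837836/63 ≈ -45045.)
√(N + c) = √(-2837836/63 - 285672) = √(-20835172/63) = 2*I*√36461551/21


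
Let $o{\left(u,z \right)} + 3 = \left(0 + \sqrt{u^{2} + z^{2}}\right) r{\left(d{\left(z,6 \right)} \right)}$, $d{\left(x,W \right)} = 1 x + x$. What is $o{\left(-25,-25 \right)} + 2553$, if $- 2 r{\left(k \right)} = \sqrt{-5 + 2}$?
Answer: $2550 - \frac{25 i \sqrt{6}}{2} \approx 2550.0 - 30.619 i$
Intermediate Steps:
$d{\left(x,W \right)} = 2 x$ ($d{\left(x,W \right)} = x + x = 2 x$)
$r{\left(k \right)} = - \frac{i \sqrt{3}}{2}$ ($r{\left(k \right)} = - \frac{\sqrt{-5 + 2}}{2} = - \frac{\sqrt{-3}}{2} = - \frac{i \sqrt{3}}{2}$)
$o{\left(u,z \right)} = -3 - \frac{i \sqrt{3} \sqrt{u^{2} + z^{2}}}{2}$ ($o{\left(u,z \right)} = -3 + \left(0 + \sqrt{u^{2} + z^{2}}\right) \left(- \frac{i \sqrt{3}}{2}\right) = -3 + \sqrt{u^{2} + z^{2}} \left(- \frac{i \sqrt{3}}{2}\right) = -3 - \frac{i \sqrt{3} \sqrt{u^{2} + z^{2}}}{2}$)
$o{\left(-25,-25 \right)} + 2553 = \left(-3 - \frac{i \sqrt{3} \sqrt{\left(-25\right)^{2} + \left(-25\right)^{2}}}{2}\right) + 2553 = \left(-3 - \frac{i \sqrt{3} \sqrt{625 + 625}}{2}\right) + 2553 = \left(-3 - \frac{i \sqrt{3} \sqrt{1250}}{2}\right) + 2553 = \left(-3 - \frac{i \sqrt{3} \cdot 25 \sqrt{2}}{2}\right) + 2553 = \left(-3 - \frac{25 i \sqrt{6}}{2}\right) + 2553 = 2550 - \frac{25 i \sqrt{6}}{2}$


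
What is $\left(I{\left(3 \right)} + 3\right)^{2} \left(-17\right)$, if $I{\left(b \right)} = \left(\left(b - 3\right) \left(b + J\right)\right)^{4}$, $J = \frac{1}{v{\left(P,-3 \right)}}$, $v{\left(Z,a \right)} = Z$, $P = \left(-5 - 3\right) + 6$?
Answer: $-153$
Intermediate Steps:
$P = -2$ ($P = -8 + 6 = -2$)
$J = - \frac{1}{2}$ ($J = \frac{1}{-2} = - \frac{1}{2} \approx -0.5$)
$I{\left(b \right)} = \left(-3 + b\right)^{4} \left(- \frac{1}{2} + b\right)^{4}$ ($I{\left(b \right)} = \left(\left(b - 3\right) \left(b - \frac{1}{2}\right)\right)^{4} = \left(\left(-3 + b\right) \left(- \frac{1}{2} + b\right)\right)^{4} = \left(-3 + b\right)^{4} \left(- \frac{1}{2} + b\right)^{4}$)
$\left(I{\left(3 \right)} + 3\right)^{2} \left(-17\right) = \left(\frac{\left(-1 + 2 \cdot 3\right)^{4} \left(-3 + 3\right)^{4}}{16} + 3\right)^{2} \left(-17\right) = \left(\frac{\left(-1 + 6\right)^{4} \cdot 0^{4}}{16} + 3\right)^{2} \left(-17\right) = \left(\frac{1}{16} \cdot 5^{4} \cdot 0 + 3\right)^{2} \left(-17\right) = \left(\frac{1}{16} \cdot 625 \cdot 0 + 3\right)^{2} \left(-17\right) = \left(0 + 3\right)^{2} \left(-17\right) = 3^{2} \left(-17\right) = 9 \left(-17\right) = -153$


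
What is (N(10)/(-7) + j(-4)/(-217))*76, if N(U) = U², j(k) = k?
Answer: -235296/217 ≈ -1084.3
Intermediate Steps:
(N(10)/(-7) + j(-4)/(-217))*76 = (10²/(-7) - 4/(-217))*76 = (100*(-⅐) - 4*(-1/217))*76 = (-100/7 + 4/217)*76 = -3096/217*76 = -235296/217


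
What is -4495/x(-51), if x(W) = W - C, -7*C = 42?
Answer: 899/9 ≈ 99.889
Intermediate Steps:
C = -6 (C = -1/7*42 = -6)
x(W) = 6 + W (x(W) = W - 1*(-6) = W + 6 = 6 + W)
-4495/x(-51) = -4495/(6 - 51) = -4495/(-45) = -4495*(-1/45) = 899/9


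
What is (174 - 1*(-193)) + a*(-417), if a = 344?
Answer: -143081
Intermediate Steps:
(174 - 1*(-193)) + a*(-417) = (174 - 1*(-193)) + 344*(-417) = (174 + 193) - 143448 = 367 - 143448 = -143081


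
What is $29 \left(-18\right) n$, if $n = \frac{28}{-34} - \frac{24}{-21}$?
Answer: $- \frac{19836}{119} \approx -166.69$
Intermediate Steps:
$n = \frac{38}{119}$ ($n = 28 \left(- \frac{1}{34}\right) - - \frac{8}{7} = - \frac{14}{17} + \frac{8}{7} = \frac{38}{119} \approx 0.31933$)
$29 \left(-18\right) n = 29 \left(-18\right) \frac{38}{119} = \left(-522\right) \frac{38}{119} = - \frac{19836}{119}$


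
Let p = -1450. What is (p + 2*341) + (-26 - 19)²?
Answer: 1257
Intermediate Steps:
(p + 2*341) + (-26 - 19)² = (-1450 + 2*341) + (-26 - 19)² = (-1450 + 682) + (-45)² = -768 + 2025 = 1257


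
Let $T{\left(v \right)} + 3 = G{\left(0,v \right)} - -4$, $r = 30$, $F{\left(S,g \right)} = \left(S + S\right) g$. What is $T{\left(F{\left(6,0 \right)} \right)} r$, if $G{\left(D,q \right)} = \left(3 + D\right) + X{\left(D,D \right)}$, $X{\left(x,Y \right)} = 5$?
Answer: $270$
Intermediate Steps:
$F{\left(S,g \right)} = 2 S g$
$G{\left(D,q \right)} = 8 + D$ ($G{\left(D,q \right)} = \left(3 + D\right) + 5 = 8 + D$)
$T{\left(v \right)} = 9$ ($T{\left(v \right)} = -3 + \left(\left(8 + 0\right) - -4\right) = -3 + \left(8 + 4\right) = -3 + 12 = 9$)
$T{\left(F{\left(6,0 \right)} \right)} r = 9 \cdot 30 = 270$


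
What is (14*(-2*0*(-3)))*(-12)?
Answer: 0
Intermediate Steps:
(14*(-2*0*(-3)))*(-12) = (14*(0*(-3)))*(-12) = (14*0)*(-12) = 0*(-12) = 0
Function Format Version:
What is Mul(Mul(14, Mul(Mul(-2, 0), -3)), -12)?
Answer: 0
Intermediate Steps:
Mul(Mul(14, Mul(Mul(-2, 0), -3)), -12) = Mul(Mul(14, Mul(0, -3)), -12) = Mul(Mul(14, 0), -12) = Mul(0, -12) = 0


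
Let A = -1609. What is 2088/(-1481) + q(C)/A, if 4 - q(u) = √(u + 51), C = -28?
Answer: -3365516/2382929 + √23/1609 ≈ -1.4094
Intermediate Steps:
q(u) = 4 - √(51 + u) (q(u) = 4 - √(u + 51) = 4 - √(51 + u))
2088/(-1481) + q(C)/A = 2088/(-1481) + (4 - √(51 - 28))/(-1609) = 2088*(-1/1481) + (4 - √23)*(-1/1609) = -2088/1481 + (-4/1609 + √23/1609) = -3365516/2382929 + √23/1609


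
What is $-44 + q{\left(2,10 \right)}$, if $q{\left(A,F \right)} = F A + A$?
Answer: $-22$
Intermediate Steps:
$q{\left(A,F \right)} = A + A F$ ($q{\left(A,F \right)} = A F + A = A + A F$)
$-44 + q{\left(2,10 \right)} = -44 + 2 \left(1 + 10\right) = -44 + 2 \cdot 11 = -44 + 22 = -22$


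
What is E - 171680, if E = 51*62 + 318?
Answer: -168200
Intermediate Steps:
E = 3480 (E = 3162 + 318 = 3480)
E - 171680 = 3480 - 171680 = -168200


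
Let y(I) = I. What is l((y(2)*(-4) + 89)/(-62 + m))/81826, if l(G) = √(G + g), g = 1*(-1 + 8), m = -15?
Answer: √35266/6300602 ≈ 2.9805e-5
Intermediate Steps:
g = 7 (g = 1*7 = 7)
l(G) = √(7 + G) (l(G) = √(G + 7) = √(7 + G))
l((y(2)*(-4) + 89)/(-62 + m))/81826 = √(7 + (2*(-4) + 89)/(-62 - 15))/81826 = √(7 + (-8 + 89)/(-77))*(1/81826) = √(7 + 81*(-1/77))*(1/81826) = √(7 - 81/77)*(1/81826) = √(458/77)*(1/81826) = (√35266/77)*(1/81826) = √35266/6300602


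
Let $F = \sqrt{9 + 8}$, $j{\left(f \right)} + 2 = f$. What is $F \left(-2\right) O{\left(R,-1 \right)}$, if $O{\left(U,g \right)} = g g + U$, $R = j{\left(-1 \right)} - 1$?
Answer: $6 \sqrt{17} \approx 24.739$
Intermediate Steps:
$j{\left(f \right)} = -2 + f$
$R = -4$ ($R = \left(-2 - 1\right) - 1 = -3 - 1 = -4$)
$F = \sqrt{17} \approx 4.1231$
$O{\left(U,g \right)} = U + g^{2}$ ($O{\left(U,g \right)} = g^{2} + U = U + g^{2}$)
$F \left(-2\right) O{\left(R,-1 \right)} = \sqrt{17} \left(-2\right) \left(-4 + \left(-1\right)^{2}\right) = - 2 \sqrt{17} \left(-4 + 1\right) = - 2 \sqrt{17} \left(-3\right) = 6 \sqrt{17}$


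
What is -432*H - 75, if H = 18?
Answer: -7851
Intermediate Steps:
-432*H - 75 = -432*18 - 75 = -72*108 - 75 = -7776 - 75 = -7851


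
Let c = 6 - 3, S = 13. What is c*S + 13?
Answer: 52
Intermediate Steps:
c = 3
c*S + 13 = 3*13 + 13 = 39 + 13 = 52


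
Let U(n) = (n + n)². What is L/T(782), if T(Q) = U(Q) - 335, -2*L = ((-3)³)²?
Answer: -729/4891522 ≈ -0.00014903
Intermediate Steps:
U(n) = 4*n² (U(n) = (2*n)² = 4*n²)
L = -729/2 (L = -((-3)³)²/2 = -½*(-27)² = -½*729 = -729/2 ≈ -364.50)
T(Q) = -335 + 4*Q² (T(Q) = 4*Q² - 335 = -335 + 4*Q²)
L/T(782) = -729/(2*(-335 + 4*782²)) = -729/(2*(-335 + 4*611524)) = -729/(2*(-335 + 2446096)) = -729/2/2445761 = -729/2*1/2445761 = -729/4891522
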